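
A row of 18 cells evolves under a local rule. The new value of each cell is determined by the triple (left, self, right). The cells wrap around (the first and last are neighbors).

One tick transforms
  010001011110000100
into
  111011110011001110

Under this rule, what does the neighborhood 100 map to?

1

At position 2 the neighborhood is 100; the next row has 1 there.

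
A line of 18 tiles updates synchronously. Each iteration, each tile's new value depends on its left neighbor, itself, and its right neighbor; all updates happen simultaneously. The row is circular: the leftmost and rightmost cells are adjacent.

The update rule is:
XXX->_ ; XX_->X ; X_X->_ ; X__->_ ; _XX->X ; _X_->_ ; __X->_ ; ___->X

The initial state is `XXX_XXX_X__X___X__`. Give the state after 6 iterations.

iteration 1: X_X_X_X______X____
iteration 2: ________XXXX___XX_
iteration 3: XXXXXXX_X__X_X_XX_
iteration 4: X_____X________XX_
iteration 5: __XXX___XXXXXX_XX_
iteration 6: X_X_X_X_X____X_XX_

X_X_X_X_X____X_XX_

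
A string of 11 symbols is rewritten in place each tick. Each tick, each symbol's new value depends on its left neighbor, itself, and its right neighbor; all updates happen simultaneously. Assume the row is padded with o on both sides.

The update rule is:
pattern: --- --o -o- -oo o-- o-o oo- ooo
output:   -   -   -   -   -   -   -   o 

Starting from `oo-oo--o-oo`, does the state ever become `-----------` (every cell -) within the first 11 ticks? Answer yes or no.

tick 1: o---------o
tick 2: -----------
all cells are - at tick 2

yes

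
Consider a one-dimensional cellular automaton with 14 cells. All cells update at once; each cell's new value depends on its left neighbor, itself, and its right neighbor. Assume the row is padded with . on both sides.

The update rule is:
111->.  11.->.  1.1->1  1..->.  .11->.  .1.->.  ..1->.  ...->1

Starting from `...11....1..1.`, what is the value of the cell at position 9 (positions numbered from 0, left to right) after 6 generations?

generation 1: 11....11......
generation 2: ...11....11111
generation 3: 11....11......  (repeats generation 1; period 2)
generation 6: ...11....11111
position 9 holds 1

1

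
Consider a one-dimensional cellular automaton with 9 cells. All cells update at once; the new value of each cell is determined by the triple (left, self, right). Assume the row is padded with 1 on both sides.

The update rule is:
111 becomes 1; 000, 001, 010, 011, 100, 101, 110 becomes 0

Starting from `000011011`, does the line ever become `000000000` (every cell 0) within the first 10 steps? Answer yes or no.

yes

step 1: 000000001
step 2: 000000000
all cells are 0 at step 2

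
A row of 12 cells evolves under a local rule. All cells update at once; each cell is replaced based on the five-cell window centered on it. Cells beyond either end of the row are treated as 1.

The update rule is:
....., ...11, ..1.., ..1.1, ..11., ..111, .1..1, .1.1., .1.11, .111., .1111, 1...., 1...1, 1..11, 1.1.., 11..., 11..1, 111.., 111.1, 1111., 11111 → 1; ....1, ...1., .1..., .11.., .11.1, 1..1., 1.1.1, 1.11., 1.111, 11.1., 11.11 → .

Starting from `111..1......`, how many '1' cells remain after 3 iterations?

9

1111.1.111.1
1111..1.11..
11111.11..11
count of 1: 9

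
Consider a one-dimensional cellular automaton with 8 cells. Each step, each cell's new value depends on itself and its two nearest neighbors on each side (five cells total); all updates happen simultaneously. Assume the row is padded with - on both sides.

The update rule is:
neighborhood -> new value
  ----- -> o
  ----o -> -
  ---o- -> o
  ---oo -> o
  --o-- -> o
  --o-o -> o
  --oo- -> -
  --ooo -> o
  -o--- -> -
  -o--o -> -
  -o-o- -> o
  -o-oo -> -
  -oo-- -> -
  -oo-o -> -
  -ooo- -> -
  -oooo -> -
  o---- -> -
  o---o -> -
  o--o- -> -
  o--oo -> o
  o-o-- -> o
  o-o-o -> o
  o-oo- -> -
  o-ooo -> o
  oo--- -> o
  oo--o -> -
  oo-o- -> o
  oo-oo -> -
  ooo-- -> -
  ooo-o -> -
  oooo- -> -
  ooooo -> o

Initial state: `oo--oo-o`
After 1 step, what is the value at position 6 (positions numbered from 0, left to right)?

---o--oo
position 6 holds o

o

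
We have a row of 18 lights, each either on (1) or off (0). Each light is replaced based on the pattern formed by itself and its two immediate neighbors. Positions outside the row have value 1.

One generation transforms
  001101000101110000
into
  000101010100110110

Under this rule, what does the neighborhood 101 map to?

0

At position 4 the neighborhood is 101; the next row has 0 there.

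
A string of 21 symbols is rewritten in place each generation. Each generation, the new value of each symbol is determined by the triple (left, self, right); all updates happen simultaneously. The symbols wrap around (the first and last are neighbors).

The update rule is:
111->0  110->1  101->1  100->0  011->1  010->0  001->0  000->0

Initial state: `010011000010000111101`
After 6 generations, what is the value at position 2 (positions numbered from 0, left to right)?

generation 1: 100011000000000100110
generation 2: 000011000000000000111
generation 3: 000011000000000000101
generation 4: 000011000000000000010
generation 5: 000011000000000000000
generation 6: 000011000000000000000
position 2 holds 0

0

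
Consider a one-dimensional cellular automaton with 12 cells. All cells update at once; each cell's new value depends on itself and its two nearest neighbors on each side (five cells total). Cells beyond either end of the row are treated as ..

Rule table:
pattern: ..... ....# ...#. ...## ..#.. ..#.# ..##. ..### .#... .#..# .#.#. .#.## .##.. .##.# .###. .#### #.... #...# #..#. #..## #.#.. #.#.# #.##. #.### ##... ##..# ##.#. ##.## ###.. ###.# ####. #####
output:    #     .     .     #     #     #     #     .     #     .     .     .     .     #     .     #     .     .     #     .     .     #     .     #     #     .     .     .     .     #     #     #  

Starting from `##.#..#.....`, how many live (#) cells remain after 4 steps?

step 1: ##...###.###
step 2: #.#.#..#.#..
step 3: #.#...##..#.
step 4: #..#.##..###
count of #: 7

7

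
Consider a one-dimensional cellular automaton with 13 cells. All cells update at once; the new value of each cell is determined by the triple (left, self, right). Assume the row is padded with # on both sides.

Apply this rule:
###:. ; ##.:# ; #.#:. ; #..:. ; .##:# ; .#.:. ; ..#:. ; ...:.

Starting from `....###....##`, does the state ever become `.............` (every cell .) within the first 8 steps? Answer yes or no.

....#.#....#.
.............
all cells are . at step 2

yes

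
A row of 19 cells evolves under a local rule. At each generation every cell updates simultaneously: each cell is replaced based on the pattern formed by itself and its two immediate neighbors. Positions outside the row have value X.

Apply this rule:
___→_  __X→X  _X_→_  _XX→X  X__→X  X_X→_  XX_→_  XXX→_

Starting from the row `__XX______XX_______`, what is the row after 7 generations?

generation 1: XXX_X____XX_X_____X
generation 2: _____X__XX___X___XX
generation 3: X___X_XXX_X_X_X_XX_
generation 4: _X_X__X_________X__
generation 5: ____XX_X_______X_XX
generation 6: X__XX___X_____X__X_
generation 7: _XXX_X_X_X___X_XX__

_XXX_X_X_X___X_XX__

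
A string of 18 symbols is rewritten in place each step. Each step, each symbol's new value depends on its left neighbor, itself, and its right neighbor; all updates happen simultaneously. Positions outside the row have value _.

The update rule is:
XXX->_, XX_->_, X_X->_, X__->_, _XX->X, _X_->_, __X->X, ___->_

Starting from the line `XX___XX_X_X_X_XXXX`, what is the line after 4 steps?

X___XX________X___
___XX________X____
__XX________X_____
_XX________X______

_XX________X______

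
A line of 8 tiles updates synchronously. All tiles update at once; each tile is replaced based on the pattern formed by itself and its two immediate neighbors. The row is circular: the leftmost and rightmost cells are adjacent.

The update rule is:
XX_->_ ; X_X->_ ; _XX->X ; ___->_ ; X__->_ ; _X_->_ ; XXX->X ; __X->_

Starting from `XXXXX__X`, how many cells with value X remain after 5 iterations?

1

XXXX___X
XXX____X
XX_____X
X______X
_______X
count of X: 1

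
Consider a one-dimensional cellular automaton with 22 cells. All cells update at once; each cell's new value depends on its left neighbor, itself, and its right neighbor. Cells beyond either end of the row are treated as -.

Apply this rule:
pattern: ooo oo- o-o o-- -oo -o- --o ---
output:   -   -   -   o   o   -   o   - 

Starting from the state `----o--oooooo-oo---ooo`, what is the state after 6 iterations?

---o-ooo------o-o-oo--
--o--o--o----o----o-o-
-o-oo-oo-o--o-o--o---o
o--o--o---oo---oo-o-o-
-oo-oo-o-oo-o-oo-----o
oo--o----o----o-o---o-

oo--o----o----o-o---o-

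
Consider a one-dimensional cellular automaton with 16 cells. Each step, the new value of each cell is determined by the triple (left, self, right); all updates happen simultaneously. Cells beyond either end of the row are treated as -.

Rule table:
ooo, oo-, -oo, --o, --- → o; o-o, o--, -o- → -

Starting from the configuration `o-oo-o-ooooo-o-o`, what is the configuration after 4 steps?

oooo-ooooooo-ooo

step 1: --oo---ooooo----
step 2: oooo-ooooooo-ooo
step 3: oooo-ooooooo-ooo  (fixed point — unchanged through step 4)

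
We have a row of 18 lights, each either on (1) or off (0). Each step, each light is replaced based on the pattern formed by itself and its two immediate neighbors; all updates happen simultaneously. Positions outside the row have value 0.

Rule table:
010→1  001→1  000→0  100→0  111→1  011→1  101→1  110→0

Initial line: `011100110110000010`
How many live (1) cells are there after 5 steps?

7

step 1: 111001101100000110
step 2: 110011011000001100
step 3: 100110110000011000
step 4: 101101100000110000
step 5: 111011000001100000
count of 1: 7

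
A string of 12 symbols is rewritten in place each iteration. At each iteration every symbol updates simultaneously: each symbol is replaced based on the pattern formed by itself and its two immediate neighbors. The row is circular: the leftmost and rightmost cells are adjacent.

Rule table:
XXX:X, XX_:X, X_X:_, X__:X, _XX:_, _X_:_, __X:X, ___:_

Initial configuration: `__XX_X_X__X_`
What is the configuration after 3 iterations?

_X_X____XX_X
____X__X_X__
___X_XX___X_

___X_XX___X_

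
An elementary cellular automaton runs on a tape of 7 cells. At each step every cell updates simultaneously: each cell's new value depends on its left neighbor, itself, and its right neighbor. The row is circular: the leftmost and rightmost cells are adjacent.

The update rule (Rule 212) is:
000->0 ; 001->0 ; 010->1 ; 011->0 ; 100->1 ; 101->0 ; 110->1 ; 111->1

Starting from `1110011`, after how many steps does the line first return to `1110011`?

1111001
1111100
0111110
0011111
1001111
1100111
1110011

7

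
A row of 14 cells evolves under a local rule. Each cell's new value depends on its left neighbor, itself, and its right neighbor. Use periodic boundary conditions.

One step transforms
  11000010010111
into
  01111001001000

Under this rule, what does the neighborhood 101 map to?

At position 10 the neighborhood is 101; the next row has 1 there.

1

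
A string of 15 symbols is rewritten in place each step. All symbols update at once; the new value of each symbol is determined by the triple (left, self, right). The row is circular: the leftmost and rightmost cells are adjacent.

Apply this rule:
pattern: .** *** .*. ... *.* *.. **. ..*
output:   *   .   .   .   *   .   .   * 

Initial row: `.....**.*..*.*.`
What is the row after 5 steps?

....**.*..*.*..
...**.*..*.*...
..**.*..*.*....
.**.*..*.*.....
**.*..*.*......

**.*..*.*......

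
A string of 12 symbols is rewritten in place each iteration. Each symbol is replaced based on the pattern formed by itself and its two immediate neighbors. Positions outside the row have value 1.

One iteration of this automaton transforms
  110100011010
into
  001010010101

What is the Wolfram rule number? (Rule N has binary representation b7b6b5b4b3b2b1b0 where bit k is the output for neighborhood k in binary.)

56

position 0: 111 → 0  (bit 7 = 0)
position 1: 110 → 0  (bit 6 = 0)
position 2: 101 → 1  (bit 5 = 1)
position 4: 100 → 1  (bit 4 = 1)
position 7: 011 → 1  (bit 3 = 1)
position 3: 010 → 0  (bit 2 = 0)
position 6: 001 → 0  (bit 1 = 0)
position 5: 000 → 0  (bit 0 = 0)
bits b7..b0 = 00111000 = 56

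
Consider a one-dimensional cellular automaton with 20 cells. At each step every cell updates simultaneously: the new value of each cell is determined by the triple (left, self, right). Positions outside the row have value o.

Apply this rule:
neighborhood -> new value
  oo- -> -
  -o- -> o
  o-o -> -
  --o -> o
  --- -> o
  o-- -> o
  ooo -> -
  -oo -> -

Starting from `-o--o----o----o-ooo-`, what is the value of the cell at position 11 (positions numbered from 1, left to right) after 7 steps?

-oooooooooooooo-----
---------------ooooo
ooooooooooooooo-----
---------------ooooo  (repeats step 2; period 2)
step 7: ooooooooooooooo-----
position 11 holds o

o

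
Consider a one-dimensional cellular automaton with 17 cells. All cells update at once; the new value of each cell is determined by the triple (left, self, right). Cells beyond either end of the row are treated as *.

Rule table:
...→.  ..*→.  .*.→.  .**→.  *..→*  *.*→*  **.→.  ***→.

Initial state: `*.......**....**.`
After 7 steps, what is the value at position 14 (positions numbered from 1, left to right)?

step 1: .*........*.....*
step 2: *.*........*.....
step 3: .*.*........*....
step 4: *.*.*........*...
step 5: .*.*.*........*..
step 6: *.*.*.*........*.
step 7: .*.*.*.*........*
position 14 holds .

.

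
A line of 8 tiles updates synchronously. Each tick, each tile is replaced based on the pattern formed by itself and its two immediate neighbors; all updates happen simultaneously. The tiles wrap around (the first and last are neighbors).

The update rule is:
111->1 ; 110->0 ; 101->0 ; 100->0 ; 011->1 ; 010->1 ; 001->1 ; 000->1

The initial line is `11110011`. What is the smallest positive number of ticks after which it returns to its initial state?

8

11100111
11001111
10011111
00111111
01111110
11111100
11111001
11110011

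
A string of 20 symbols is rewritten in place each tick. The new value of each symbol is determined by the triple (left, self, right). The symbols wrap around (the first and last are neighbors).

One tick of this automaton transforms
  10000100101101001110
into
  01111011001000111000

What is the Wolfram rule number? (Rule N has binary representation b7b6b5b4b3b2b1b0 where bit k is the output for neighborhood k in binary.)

27

position 17: 111 → 0  (bit 7 = 0)
position 11: 110 → 0  (bit 6 = 0)
position 9: 101 → 0  (bit 5 = 0)
position 1: 100 → 1  (bit 4 = 1)
position 10: 011 → 1  (bit 3 = 1)
position 0: 010 → 0  (bit 2 = 0)
position 4: 001 → 1  (bit 1 = 1)
position 2: 000 → 1  (bit 0 = 1)
bits b7..b0 = 00011011 = 27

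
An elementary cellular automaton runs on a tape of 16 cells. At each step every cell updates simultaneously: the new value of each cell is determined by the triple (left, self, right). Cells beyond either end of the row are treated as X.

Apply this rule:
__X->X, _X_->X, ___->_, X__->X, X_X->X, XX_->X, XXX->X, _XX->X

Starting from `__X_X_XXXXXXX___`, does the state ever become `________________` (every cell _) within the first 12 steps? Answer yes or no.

step 1: XXXXXXXXXXXXXX_X
step 2: XXXXXXXXXXXXXXXX
step 3: XXXXXXXXXXXXXXXX  (fixed point — unchanged through step 12)
step 12 is XXXXXXXXXXXXXXXX, still not uniform _

no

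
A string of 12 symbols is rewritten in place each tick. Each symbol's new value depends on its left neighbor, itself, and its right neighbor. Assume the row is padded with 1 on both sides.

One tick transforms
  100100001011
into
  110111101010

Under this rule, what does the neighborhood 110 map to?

1

At position 0 the neighborhood is 110; the next row has 1 there.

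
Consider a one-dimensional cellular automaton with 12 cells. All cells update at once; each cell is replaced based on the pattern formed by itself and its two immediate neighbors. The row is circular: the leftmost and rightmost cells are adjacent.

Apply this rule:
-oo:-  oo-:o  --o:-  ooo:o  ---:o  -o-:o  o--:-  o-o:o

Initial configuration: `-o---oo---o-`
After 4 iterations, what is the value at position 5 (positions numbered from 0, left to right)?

o

iteration 1: -o-o--o-o-o-
iteration 2: -ooo--ooooo-
iteration 3: --oo---oooo-
iteration 4: o--o-o--ooo-
position 5 holds o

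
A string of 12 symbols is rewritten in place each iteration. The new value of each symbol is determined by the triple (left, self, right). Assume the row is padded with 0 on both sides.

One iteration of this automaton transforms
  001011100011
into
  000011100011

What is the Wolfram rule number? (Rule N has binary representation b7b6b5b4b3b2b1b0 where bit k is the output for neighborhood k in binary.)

position 5: 111 → 1  (bit 7 = 1)
position 6: 110 → 1  (bit 6 = 1)
position 3: 101 → 0  (bit 5 = 0)
position 7: 100 → 0  (bit 4 = 0)
position 4: 011 → 1  (bit 3 = 1)
position 2: 010 → 0  (bit 2 = 0)
position 1: 001 → 0  (bit 1 = 0)
position 0: 000 → 0  (bit 0 = 0)
bits b7..b0 = 11001000 = 200

200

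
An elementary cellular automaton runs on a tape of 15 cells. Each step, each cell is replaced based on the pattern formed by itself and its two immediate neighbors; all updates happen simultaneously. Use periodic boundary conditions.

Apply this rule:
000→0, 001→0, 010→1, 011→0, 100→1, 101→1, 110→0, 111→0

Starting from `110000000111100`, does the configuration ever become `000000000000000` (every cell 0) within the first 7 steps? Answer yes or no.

001000000000010
001100000000011
100010000000000
110011000000000
001000100000000
001100110000000
000010001000000
step 7 is 000010001000000, still not uniform 0

no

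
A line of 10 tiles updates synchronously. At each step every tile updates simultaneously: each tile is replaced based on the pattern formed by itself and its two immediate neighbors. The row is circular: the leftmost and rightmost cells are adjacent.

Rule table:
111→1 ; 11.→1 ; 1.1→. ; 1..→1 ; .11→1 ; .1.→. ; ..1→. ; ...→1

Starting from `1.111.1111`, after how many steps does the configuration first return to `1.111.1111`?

1.111.1111

1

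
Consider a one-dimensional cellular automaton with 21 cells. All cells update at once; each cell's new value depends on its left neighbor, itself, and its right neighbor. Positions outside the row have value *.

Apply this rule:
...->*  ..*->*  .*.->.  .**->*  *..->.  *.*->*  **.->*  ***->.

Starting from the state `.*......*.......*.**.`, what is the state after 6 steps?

**.*.****.**.**......

step 1: *..*****..******.****
step 2: *.**...*.**....***...
step 3: ****.**.***.****.*.**
step 4: ...******.***..**.**.
step 5: .***....***.*.*******
step 6: **.*.****.**.**......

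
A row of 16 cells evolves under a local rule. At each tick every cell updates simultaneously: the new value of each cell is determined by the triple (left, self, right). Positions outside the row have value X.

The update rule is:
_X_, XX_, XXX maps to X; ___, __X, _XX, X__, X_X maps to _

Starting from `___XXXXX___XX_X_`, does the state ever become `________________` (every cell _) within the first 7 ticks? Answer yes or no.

____XXXX____X_X_
_____XXX____X_X_
______XX____X_X_
_______X____X_X_
_______X____X_X_  (fixed point — unchanged through tick 7)
tick 7 is _______X____X_X_, still not uniform _

no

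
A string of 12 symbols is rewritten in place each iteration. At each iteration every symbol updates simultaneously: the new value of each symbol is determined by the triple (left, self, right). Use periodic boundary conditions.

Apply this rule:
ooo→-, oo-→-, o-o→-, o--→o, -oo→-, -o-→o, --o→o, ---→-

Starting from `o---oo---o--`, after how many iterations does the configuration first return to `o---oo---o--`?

oo-o--o-oooo
---oooo-----
--o----o----
-ooo--ooo---
o---oo---o--

5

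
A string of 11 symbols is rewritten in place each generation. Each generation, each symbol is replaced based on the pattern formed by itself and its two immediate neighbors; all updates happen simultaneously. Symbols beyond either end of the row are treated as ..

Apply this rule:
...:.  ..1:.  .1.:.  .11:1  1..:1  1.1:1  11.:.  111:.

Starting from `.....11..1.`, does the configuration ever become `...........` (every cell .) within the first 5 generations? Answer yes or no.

no

.....1.1..1
......1.1..
.......1.1.
........1.1
.........1.
generation 5 is .........1., still not uniform .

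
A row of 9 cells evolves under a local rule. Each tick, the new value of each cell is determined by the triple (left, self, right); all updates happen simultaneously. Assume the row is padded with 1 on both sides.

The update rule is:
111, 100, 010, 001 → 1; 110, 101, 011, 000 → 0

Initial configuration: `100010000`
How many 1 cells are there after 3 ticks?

tick 1: 010111001
tick 2: 010010110
tick 3: 011110000
count of 1: 4

4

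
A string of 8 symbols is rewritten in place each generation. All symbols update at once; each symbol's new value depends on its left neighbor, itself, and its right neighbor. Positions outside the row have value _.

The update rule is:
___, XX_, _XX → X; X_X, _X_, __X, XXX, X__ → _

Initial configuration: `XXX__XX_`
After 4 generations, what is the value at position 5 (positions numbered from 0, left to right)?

generation 1: X_X__XX_
generation 2: _____XX_
generation 3: XXXX_XX_
generation 4: X__X_XX_
position 5 holds X

X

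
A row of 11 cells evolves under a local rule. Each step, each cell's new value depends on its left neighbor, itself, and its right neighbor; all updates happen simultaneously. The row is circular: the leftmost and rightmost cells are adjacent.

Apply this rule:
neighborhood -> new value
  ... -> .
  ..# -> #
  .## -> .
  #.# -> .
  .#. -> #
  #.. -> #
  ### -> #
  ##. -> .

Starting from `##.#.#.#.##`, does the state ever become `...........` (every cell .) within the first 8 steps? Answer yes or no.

step 1: #..#.#.#..#
step 2: .###.#.###.
step 3: #.#..#..#.#
step 4: ..#######..
step 5: .#.#####.#.
step 6: ##..###..##
step 7: #.##.#.##.#
step 8: .....#.....
step 8 is .....#....., still not uniform .

no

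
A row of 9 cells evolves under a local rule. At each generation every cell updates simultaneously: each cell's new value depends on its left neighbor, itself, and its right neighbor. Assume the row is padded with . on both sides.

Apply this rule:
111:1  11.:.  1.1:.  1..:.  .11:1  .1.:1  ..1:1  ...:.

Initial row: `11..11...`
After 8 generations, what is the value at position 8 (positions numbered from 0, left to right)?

.

generation 1: 1..11....
generation 2: 1.11.....
generation 3: 1.1......
generation 4: 1.1......  (fixed point — unchanged through generation 8)
position 8 holds .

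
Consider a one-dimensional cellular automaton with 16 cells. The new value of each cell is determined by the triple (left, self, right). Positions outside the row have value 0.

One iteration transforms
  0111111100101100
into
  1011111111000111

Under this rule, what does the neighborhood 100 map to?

1

At position 8 the neighborhood is 100; the next row has 1 there.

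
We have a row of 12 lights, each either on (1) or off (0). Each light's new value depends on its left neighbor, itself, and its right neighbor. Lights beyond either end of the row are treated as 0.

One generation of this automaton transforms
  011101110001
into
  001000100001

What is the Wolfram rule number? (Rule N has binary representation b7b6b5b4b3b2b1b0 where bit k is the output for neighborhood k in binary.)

132

position 2: 111 → 1  (bit 7 = 1)
position 3: 110 → 0  (bit 6 = 0)
position 4: 101 → 0  (bit 5 = 0)
position 8: 100 → 0  (bit 4 = 0)
position 1: 011 → 0  (bit 3 = 0)
position 11: 010 → 1  (bit 2 = 1)
position 0: 001 → 0  (bit 1 = 0)
position 9: 000 → 0  (bit 0 = 0)
bits b7..b0 = 10000100 = 132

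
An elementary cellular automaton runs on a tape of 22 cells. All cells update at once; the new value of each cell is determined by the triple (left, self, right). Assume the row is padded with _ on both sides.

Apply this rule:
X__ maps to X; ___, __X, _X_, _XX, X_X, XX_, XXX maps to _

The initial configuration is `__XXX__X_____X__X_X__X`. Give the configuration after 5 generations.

_____X__X_____X____X__
______X__X_____X____X_
_______X__X_____X____X
________X__X_____X____
_________X__X_____X___

_________X__X_____X___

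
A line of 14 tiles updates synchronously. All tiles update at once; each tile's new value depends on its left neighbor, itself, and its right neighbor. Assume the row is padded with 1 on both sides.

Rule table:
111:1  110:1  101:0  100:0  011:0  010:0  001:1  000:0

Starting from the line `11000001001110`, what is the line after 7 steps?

11010001001001

11000010010110
11000100100010
11001001000100
11010010001001
11000100010010
11001000100100
11010001001001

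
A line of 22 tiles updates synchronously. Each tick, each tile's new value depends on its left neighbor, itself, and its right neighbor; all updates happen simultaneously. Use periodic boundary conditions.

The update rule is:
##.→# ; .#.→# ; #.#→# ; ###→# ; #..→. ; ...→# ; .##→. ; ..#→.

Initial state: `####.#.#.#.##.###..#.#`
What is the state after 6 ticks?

..##.###########.####.

###########.##.##..##.
.###########.##.#...##
#.###########.###.#..#
##.###########.####...
.##.###########.###.#.
..##.###########.####.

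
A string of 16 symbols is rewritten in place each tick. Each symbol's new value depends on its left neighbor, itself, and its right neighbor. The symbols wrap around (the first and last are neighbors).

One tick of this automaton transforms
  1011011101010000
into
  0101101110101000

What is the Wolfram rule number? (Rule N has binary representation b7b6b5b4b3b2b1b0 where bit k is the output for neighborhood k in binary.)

position 6: 111 → 1  (bit 7 = 1)
position 3: 110 → 1  (bit 6 = 1)
position 1: 101 → 1  (bit 5 = 1)
position 12: 100 → 1  (bit 4 = 1)
position 2: 011 → 0  (bit 3 = 0)
position 0: 010 → 0  (bit 2 = 0)
position 15: 001 → 0  (bit 1 = 0)
position 13: 000 → 0  (bit 0 = 0)
bits b7..b0 = 11110000 = 240

240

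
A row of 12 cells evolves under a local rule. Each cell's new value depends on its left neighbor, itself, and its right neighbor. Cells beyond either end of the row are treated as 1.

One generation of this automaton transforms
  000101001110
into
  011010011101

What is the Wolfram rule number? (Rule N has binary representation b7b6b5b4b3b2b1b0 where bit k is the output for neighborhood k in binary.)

position 9: 111 → 1  (bit 7 = 1)
position 10: 110 → 0  (bit 6 = 0)
position 4: 101 → 1  (bit 5 = 1)
position 0: 100 → 0  (bit 4 = 0)
position 8: 011 → 1  (bit 3 = 1)
position 3: 010 → 0  (bit 2 = 0)
position 2: 001 → 1  (bit 1 = 1)
position 1: 000 → 1  (bit 0 = 1)
bits b7..b0 = 10101011 = 171

171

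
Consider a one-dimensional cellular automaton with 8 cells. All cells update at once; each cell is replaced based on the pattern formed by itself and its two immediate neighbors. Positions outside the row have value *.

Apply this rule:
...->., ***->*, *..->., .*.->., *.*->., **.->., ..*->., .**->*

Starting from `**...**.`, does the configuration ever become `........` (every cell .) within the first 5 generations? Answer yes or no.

yes

*....*..
........
all cells are . at generation 2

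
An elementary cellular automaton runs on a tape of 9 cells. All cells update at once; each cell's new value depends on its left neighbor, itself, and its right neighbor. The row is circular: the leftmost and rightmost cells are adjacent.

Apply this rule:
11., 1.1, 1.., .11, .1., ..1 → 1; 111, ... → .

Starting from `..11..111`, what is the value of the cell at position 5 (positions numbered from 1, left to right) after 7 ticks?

1111111.1
......111
1....11.1
11..11111
.1111....
11..11...
1111111.1
position 5 holds 1

1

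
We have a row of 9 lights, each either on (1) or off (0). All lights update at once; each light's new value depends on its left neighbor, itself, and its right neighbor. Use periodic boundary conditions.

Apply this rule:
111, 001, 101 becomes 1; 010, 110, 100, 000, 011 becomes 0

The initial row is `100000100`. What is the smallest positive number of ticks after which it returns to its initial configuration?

9

000001001
000010010
000100100
001001000
010010000
100100000
001000001
010000010
100000100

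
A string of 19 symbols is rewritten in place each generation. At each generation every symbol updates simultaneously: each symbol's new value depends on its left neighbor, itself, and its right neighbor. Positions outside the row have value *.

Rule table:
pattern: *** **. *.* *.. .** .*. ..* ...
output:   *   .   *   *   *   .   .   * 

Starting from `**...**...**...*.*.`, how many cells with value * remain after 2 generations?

11

*.**.*.**.*.**..*.*
.**.*.**.*.**.*..**
count of *: 11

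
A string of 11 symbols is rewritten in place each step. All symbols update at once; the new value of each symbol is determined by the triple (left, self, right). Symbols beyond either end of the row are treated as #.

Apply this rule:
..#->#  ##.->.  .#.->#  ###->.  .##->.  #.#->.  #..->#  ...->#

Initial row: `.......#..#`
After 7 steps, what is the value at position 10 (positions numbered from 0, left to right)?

##########.
...........
###########
...........  (repeats step 2; period 2)
step 7: ###########
position 10 holds #

#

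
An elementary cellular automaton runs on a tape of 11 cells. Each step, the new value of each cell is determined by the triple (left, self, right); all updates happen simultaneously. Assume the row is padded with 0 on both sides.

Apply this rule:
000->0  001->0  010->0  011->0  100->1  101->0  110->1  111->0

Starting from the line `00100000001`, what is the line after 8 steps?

00010000000
00001000000
00000100000
00000010000
00000001000
00000000100
00000000010
00000000001

00000000001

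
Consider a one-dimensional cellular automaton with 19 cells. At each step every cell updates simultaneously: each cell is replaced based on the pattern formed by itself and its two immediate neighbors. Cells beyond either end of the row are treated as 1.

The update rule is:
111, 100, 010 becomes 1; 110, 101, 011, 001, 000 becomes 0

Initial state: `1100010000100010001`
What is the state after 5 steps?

1010011000110011000
0011000100001000100
1000100110001100110
0100110001000010000
0110001001100011000

0110001001100011000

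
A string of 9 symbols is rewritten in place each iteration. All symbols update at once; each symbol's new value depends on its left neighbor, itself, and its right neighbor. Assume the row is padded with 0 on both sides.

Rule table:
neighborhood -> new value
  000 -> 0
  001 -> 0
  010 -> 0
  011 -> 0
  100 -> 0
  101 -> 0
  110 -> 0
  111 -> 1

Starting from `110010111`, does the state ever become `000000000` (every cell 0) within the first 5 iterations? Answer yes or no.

yes

iteration 1: 000000010
iteration 2: 000000000
all cells are 0 at iteration 2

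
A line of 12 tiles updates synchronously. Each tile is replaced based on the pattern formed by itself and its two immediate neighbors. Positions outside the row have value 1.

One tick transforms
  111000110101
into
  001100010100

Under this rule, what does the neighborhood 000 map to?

0

At position 4 the neighborhood is 000; the next row has 0 there.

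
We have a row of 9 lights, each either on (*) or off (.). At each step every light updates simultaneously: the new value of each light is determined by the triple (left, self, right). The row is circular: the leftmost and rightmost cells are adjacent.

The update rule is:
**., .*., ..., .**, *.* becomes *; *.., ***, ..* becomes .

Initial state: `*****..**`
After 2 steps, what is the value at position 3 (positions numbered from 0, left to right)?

....*..*.
***.*..*.
position 3 holds .

.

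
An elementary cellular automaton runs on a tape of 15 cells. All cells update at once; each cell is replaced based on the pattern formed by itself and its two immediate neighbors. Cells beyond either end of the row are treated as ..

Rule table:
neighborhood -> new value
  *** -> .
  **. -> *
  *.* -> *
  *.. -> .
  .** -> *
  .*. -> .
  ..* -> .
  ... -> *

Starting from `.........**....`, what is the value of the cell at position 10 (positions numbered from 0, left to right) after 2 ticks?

********.**.***
*......******.*
position 10 holds *

*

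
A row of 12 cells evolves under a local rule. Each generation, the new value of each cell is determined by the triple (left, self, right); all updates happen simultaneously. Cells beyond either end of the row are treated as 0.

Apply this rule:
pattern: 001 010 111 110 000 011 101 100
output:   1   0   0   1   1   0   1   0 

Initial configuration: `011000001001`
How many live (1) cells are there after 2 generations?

101011110010
010100010100
count of 1: 4

4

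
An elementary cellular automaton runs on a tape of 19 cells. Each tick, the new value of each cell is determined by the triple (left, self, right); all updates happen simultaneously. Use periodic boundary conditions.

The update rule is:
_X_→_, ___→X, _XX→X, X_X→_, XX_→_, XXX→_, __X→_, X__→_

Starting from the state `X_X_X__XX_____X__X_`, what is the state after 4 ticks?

XXXXXX_X__X_____XXX

_______X__XXX______
XXXXXX____X___XXXXX
_______XX___X_X____
XXXXXX_X__X_____XXX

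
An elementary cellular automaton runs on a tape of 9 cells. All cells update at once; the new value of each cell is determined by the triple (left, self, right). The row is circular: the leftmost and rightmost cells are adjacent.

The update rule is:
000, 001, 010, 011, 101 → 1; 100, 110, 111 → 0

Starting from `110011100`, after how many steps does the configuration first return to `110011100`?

100110001
001100111
011001100
110011001
000110011
011100110
110001100
100111001
001100011
011001110
110011000
100110011
001100110
111001100
100011001
001110011
011000110
110011100

18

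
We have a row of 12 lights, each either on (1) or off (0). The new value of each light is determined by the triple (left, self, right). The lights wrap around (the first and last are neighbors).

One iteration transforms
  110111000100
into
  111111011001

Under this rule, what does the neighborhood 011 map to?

At position 0 the neighborhood is 011; the next row has 1 there.

1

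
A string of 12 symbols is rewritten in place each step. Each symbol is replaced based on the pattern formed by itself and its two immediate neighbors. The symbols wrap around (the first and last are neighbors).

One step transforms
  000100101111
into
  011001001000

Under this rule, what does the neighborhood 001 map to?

At position 2 the neighborhood is 001; the next row has 1 there.

1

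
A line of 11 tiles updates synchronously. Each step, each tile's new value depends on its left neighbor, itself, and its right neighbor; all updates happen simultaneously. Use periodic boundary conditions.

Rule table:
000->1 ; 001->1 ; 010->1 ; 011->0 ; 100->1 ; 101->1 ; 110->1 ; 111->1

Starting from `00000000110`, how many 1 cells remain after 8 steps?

11111111011
11111111101
11111111110
01111111111
10111111111
11011111111
11101111111
11110111111
count of 1: 10

10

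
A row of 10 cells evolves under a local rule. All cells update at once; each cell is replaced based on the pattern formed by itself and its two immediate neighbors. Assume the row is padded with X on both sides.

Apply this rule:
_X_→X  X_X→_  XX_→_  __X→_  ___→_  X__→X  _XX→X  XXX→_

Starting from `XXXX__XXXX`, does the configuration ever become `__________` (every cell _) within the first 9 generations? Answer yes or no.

no

generation 1: ____X_X___
generation 2: X___X_XX__
generation 3: _X__X_X_X_
generation 4: _XX_X_X_X_
generation 5: _X__X_X_X_  (repeats generation 3; period 2)
generation 9: _X__X_X_X_
generation 9 is _X__X_X_X_, still not uniform _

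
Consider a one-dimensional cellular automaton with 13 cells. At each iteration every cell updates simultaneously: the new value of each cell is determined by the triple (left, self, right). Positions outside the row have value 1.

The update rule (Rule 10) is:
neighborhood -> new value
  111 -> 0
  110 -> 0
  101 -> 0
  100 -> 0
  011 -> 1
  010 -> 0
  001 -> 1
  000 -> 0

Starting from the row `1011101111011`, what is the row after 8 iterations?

iteration 1: 0010001000010
iteration 2: 0100010000100
iteration 3: 0000100001001
iteration 4: 0001000010011
iteration 5: 0010000100110
iteration 6: 0100001001100
iteration 7: 0000010011001
iteration 8: 0000100110011

0000100110011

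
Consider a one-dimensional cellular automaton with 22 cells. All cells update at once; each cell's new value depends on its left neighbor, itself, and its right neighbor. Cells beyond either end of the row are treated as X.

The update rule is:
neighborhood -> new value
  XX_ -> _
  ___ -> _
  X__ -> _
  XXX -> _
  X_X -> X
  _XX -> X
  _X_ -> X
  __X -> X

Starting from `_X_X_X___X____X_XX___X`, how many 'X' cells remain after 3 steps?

step 1: XXXXXX__XX___XXXX___XX
step 2: _______XX___XX_____XX_
step 3: ______XX___XX_____XX_X
count of X: 7

7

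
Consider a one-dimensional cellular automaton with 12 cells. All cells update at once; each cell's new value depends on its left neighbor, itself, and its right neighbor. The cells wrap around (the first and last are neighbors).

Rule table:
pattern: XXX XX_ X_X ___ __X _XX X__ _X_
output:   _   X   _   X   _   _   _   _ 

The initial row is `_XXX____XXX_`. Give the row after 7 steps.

X_____X_XXXX

___X_XX___X_
XX____X_X___
_X_XX_____X_
____X_XXX___
XXX_____X_XX
__X_XXX_____
X_____X_XXXX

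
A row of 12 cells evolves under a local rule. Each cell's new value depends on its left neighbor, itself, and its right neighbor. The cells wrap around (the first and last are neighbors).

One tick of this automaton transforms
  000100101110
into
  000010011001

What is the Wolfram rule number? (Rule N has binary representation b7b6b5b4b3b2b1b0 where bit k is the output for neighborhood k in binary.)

56

position 9: 111 → 0  (bit 7 = 0)
position 10: 110 → 0  (bit 6 = 0)
position 7: 101 → 1  (bit 5 = 1)
position 4: 100 → 1  (bit 4 = 1)
position 8: 011 → 1  (bit 3 = 1)
position 3: 010 → 0  (bit 2 = 0)
position 2: 001 → 0  (bit 1 = 0)
position 0: 000 → 0  (bit 0 = 0)
bits b7..b0 = 00111000 = 56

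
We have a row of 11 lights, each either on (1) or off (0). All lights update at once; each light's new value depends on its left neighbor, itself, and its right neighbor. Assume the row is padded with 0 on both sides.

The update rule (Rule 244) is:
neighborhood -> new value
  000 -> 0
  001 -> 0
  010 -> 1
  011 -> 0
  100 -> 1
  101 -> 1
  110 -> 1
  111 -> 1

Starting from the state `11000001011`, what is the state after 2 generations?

01100001101
00110000111

00110000111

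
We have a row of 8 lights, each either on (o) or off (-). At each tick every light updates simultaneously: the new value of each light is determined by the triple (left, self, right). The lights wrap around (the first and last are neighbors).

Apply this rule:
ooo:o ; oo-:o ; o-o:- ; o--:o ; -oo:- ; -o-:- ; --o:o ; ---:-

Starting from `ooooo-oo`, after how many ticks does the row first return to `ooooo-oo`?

ooooo--o
ooooooo-
-oooooo-
o-oooooo
o--ooooo
ooo-oooo
ooo--ooo
ooooo-oo

8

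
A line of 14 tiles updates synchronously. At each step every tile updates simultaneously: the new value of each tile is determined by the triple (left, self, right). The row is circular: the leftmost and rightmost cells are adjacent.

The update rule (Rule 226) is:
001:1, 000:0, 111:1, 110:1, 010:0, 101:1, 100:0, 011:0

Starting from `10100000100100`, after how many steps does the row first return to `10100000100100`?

01000001001001
10000010010010
00000100100101
00001001001010
00010010010100
00100100101000
01001001010000
10010010100000
00100101000001
01001010000010
10010100000100
00101000001001
01010000010010
10100000100100

14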